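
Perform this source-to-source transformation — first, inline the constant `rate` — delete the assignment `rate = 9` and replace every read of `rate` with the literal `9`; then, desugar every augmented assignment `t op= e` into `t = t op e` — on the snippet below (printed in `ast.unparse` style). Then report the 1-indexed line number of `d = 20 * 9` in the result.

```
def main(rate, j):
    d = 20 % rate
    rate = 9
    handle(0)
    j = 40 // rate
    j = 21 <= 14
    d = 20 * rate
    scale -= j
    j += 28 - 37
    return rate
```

Transformed code:
def main(rate, j):
    d = 20 % 9
    handle(0)
    j = 40 // 9
    j = 21 <= 14
    d = 20 * 9
    scale = scale - j
    j = j + (28 - 37)
    return 9

6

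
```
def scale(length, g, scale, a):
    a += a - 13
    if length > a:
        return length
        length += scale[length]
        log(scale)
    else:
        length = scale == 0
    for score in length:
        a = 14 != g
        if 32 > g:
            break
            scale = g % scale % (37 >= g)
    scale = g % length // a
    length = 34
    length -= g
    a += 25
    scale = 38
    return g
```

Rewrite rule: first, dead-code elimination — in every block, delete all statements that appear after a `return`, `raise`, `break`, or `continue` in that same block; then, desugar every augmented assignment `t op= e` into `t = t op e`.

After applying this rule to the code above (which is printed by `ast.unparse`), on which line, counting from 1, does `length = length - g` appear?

Transformed code:
def scale(length, g, scale, a):
    a = a + (a - 13)
    if length > a:
        return length
    else:
        length = scale == 0
    for score in length:
        a = 14 != g
        if 32 > g:
            break
    scale = g % length // a
    length = 34
    length = length - g
    a = a + 25
    scale = 38
    return g

13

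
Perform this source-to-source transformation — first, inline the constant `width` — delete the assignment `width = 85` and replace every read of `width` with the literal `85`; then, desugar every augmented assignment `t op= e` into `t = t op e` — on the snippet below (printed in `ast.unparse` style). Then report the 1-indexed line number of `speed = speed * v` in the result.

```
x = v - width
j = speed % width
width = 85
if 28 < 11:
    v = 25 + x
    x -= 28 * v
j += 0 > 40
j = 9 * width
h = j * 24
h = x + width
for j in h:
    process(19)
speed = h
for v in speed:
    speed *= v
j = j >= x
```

Transformed code:
x = v - 85
j = speed % 85
if 28 < 11:
    v = 25 + x
    x = x - 28 * v
j = j + (0 > 40)
j = 9 * 85
h = j * 24
h = x + 85
for j in h:
    process(19)
speed = h
for v in speed:
    speed = speed * v
j = j >= x

14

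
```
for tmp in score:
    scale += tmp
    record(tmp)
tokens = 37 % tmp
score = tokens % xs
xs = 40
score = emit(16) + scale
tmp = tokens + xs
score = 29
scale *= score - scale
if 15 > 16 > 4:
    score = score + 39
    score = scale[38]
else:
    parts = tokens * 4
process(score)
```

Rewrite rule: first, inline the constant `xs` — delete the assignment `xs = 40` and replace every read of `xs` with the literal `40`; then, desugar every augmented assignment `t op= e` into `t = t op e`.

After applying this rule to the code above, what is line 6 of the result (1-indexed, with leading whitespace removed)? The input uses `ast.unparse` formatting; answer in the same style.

score = emit(16) + scale

Transformed code:
for tmp in score:
    scale = scale + tmp
    record(tmp)
tokens = 37 % tmp
score = tokens % 40
score = emit(16) + scale
tmp = tokens + 40
score = 29
scale = scale * (score - scale)
if 15 > 16 > 4:
    score = score + 39
    score = scale[38]
else:
    parts = tokens * 4
process(score)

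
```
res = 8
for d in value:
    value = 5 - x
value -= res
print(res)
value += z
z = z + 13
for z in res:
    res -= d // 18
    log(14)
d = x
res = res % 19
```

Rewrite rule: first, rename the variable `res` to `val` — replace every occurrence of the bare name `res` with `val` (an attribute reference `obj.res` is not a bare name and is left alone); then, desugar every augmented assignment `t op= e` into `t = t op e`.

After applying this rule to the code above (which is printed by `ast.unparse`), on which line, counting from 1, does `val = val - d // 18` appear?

Transformed code:
val = 8
for d in value:
    value = 5 - x
value = value - val
print(val)
value = value + z
z = z + 13
for z in val:
    val = val - d // 18
    log(14)
d = x
val = val % 19

9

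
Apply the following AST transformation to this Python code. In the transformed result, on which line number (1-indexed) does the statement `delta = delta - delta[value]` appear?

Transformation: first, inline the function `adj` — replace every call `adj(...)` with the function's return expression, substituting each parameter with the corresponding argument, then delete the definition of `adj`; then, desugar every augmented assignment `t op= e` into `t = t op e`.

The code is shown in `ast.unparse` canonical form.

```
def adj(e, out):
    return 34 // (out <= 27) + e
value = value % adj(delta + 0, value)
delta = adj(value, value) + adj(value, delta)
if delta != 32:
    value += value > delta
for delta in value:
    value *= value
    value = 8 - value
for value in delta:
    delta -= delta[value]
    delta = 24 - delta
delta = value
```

Transformed code:
value = value % (34 // (value <= 27) + (delta + 0))
delta = 34 // (value <= 27) + value + (34 // (delta <= 27) + value)
if delta != 32:
    value = value + (value > delta)
for delta in value:
    value = value * value
    value = 8 - value
for value in delta:
    delta = delta - delta[value]
    delta = 24 - delta
delta = value

9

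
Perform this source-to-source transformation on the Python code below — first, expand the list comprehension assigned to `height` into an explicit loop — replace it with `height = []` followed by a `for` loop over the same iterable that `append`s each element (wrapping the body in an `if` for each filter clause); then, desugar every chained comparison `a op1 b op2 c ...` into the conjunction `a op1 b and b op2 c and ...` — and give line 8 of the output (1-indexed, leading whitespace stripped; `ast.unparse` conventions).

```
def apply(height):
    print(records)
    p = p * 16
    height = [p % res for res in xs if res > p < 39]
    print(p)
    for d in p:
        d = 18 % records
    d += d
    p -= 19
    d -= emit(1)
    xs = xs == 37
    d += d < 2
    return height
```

Transformed code:
def apply(height):
    print(records)
    p = p * 16
    height = []
    for res in xs:
        if res > p and p < 39:
            height.append(p % res)
    print(p)
    for d in p:
        d = 18 % records
    d += d
    p -= 19
    d -= emit(1)
    xs = xs == 37
    d += d < 2
    return height

print(p)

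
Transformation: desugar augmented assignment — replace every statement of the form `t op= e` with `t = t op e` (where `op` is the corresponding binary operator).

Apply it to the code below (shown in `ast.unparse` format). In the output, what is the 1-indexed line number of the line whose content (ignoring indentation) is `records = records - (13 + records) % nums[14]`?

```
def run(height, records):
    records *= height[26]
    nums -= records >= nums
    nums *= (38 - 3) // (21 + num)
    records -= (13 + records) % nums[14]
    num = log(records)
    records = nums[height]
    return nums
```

5

Transformed code:
def run(height, records):
    records = records * height[26]
    nums = nums - (records >= nums)
    nums = nums * ((38 - 3) // (21 + num))
    records = records - (13 + records) % nums[14]
    num = log(records)
    records = nums[height]
    return nums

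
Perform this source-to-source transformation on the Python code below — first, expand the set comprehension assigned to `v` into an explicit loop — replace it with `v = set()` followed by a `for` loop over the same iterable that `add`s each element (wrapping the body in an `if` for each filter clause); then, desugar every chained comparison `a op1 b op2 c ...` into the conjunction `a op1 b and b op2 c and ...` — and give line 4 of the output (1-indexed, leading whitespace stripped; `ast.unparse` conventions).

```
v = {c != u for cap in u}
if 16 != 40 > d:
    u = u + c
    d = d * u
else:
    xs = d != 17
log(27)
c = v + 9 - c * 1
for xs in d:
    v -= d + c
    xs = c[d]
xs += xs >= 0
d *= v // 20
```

Transformed code:
v = set()
for cap in u:
    v.add(c != u)
if 16 != 40 and 40 > d:
    u = u + c
    d = d * u
else:
    xs = d != 17
log(27)
c = v + 9 - c * 1
for xs in d:
    v -= d + c
    xs = c[d]
xs += xs >= 0
d *= v // 20

if 16 != 40 and 40 > d:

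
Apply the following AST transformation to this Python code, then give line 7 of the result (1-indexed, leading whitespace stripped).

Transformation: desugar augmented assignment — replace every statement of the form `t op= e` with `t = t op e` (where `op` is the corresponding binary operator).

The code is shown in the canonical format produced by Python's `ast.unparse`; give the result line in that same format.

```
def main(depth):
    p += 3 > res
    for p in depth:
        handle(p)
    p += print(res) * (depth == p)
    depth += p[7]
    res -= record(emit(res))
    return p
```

res = res - record(emit(res))

Transformed code:
def main(depth):
    p = p + (3 > res)
    for p in depth:
        handle(p)
    p = p + print(res) * (depth == p)
    depth = depth + p[7]
    res = res - record(emit(res))
    return p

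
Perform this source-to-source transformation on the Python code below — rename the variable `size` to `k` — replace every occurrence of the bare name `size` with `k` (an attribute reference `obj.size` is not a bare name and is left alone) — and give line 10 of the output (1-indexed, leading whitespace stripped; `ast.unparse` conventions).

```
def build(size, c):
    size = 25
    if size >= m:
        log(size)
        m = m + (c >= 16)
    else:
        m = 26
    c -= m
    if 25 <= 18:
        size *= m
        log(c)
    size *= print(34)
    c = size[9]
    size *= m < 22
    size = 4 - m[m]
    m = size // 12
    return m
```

Transformed code:
def build(k, c):
    k = 25
    if k >= m:
        log(k)
        m = m + (c >= 16)
    else:
        m = 26
    c -= m
    if 25 <= 18:
        k *= m
        log(c)
    k *= print(34)
    c = k[9]
    k *= m < 22
    k = 4 - m[m]
    m = k // 12
    return m

k *= m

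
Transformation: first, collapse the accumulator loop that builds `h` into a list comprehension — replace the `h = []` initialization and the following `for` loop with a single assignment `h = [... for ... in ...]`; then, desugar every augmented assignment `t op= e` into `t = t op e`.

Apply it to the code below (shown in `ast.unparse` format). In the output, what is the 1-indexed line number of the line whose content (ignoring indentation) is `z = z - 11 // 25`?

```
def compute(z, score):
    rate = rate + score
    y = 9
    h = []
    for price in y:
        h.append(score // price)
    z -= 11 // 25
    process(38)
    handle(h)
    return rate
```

5

Transformed code:
def compute(z, score):
    rate = rate + score
    y = 9
    h = [score // price for price in y]
    z = z - 11 // 25
    process(38)
    handle(h)
    return rate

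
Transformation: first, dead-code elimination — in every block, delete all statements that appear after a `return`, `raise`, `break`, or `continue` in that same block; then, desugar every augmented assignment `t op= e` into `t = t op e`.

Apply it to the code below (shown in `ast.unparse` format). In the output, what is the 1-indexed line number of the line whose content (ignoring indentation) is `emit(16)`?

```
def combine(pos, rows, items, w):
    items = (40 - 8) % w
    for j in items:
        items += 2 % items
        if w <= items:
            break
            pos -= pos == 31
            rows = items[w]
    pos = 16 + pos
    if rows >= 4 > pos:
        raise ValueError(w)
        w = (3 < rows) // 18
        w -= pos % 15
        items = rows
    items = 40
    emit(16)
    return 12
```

Transformed code:
def combine(pos, rows, items, w):
    items = (40 - 8) % w
    for j in items:
        items = items + 2 % items
        if w <= items:
            break
    pos = 16 + pos
    if rows >= 4 > pos:
        raise ValueError(w)
    items = 40
    emit(16)
    return 12

11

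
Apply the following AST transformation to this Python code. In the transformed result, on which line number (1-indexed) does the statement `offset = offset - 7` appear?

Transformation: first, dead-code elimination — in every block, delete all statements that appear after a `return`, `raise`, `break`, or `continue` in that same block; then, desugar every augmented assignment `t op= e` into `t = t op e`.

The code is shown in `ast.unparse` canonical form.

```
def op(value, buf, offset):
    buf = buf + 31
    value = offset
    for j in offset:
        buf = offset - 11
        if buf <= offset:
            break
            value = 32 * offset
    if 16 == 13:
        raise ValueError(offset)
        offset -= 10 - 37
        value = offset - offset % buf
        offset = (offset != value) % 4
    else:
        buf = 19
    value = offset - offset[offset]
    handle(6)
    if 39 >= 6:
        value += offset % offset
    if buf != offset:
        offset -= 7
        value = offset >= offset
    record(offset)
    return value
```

Transformed code:
def op(value, buf, offset):
    buf = buf + 31
    value = offset
    for j in offset:
        buf = offset - 11
        if buf <= offset:
            break
    if 16 == 13:
        raise ValueError(offset)
    else:
        buf = 19
    value = offset - offset[offset]
    handle(6)
    if 39 >= 6:
        value = value + offset % offset
    if buf != offset:
        offset = offset - 7
        value = offset >= offset
    record(offset)
    return value

17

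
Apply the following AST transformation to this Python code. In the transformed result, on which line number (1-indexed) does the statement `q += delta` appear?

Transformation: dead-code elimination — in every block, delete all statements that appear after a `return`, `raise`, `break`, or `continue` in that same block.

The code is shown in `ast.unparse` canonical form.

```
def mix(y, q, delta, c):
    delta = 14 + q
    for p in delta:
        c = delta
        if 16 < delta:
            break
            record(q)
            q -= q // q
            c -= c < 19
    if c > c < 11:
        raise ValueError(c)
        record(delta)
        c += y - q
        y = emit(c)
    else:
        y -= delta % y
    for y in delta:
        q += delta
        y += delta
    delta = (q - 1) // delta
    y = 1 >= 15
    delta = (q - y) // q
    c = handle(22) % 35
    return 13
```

12

Transformed code:
def mix(y, q, delta, c):
    delta = 14 + q
    for p in delta:
        c = delta
        if 16 < delta:
            break
    if c > c < 11:
        raise ValueError(c)
    else:
        y -= delta % y
    for y in delta:
        q += delta
        y += delta
    delta = (q - 1) // delta
    y = 1 >= 15
    delta = (q - y) // q
    c = handle(22) % 35
    return 13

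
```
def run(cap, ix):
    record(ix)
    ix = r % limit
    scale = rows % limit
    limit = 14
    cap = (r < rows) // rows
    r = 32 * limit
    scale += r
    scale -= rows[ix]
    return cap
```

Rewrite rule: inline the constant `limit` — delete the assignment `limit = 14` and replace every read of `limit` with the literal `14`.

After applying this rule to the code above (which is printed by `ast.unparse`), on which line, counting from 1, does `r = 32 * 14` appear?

Transformed code:
def run(cap, ix):
    record(ix)
    ix = r % 14
    scale = rows % 14
    cap = (r < rows) // rows
    r = 32 * 14
    scale += r
    scale -= rows[ix]
    return cap

6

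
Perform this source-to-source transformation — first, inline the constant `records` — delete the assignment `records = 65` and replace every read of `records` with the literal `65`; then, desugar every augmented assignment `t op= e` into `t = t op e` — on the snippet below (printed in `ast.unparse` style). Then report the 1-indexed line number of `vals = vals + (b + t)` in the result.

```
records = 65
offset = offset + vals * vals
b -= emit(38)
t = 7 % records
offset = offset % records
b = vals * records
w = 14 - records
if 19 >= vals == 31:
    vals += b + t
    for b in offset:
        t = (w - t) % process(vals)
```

8

Transformed code:
offset = offset + vals * vals
b = b - emit(38)
t = 7 % 65
offset = offset % 65
b = vals * 65
w = 14 - 65
if 19 >= vals == 31:
    vals = vals + (b + t)
    for b in offset:
        t = (w - t) % process(vals)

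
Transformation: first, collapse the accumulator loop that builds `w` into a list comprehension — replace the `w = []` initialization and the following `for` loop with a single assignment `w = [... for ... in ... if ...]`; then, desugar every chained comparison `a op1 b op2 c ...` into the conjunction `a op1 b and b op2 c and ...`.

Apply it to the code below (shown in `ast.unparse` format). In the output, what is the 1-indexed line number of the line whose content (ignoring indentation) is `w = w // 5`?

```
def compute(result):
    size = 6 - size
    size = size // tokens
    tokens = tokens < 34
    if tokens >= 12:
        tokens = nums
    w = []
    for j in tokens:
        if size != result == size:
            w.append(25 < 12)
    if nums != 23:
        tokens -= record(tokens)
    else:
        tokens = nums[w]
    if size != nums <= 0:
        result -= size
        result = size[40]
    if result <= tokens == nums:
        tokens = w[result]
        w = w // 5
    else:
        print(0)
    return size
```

Transformed code:
def compute(result):
    size = 6 - size
    size = size // tokens
    tokens = tokens < 34
    if tokens >= 12:
        tokens = nums
    w = [25 < 12 for j in tokens if size != result and result == size]
    if nums != 23:
        tokens -= record(tokens)
    else:
        tokens = nums[w]
    if size != nums and nums <= 0:
        result -= size
        result = size[40]
    if result <= tokens and tokens == nums:
        tokens = w[result]
        w = w // 5
    else:
        print(0)
    return size

17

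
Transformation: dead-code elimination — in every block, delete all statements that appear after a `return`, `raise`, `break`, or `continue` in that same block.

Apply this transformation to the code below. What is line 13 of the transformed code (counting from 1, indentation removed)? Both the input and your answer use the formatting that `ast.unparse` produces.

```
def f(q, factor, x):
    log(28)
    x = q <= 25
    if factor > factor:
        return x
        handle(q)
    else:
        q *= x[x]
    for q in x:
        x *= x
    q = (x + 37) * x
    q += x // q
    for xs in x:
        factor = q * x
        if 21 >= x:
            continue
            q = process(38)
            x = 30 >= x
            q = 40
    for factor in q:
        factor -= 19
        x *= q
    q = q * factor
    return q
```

factor = q * x

Transformed code:
def f(q, factor, x):
    log(28)
    x = q <= 25
    if factor > factor:
        return x
    else:
        q *= x[x]
    for q in x:
        x *= x
    q = (x + 37) * x
    q += x // q
    for xs in x:
        factor = q * x
        if 21 >= x:
            continue
    for factor in q:
        factor -= 19
        x *= q
    q = q * factor
    return q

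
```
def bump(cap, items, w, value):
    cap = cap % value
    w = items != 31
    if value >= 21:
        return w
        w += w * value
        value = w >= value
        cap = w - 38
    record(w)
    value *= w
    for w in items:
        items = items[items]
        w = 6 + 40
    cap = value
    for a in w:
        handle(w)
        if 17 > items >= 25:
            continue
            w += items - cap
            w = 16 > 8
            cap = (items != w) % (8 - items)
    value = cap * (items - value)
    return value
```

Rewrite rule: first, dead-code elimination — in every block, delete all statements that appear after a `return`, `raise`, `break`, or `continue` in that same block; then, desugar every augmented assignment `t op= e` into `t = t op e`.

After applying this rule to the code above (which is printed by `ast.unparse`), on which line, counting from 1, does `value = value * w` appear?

Transformed code:
def bump(cap, items, w, value):
    cap = cap % value
    w = items != 31
    if value >= 21:
        return w
    record(w)
    value = value * w
    for w in items:
        items = items[items]
        w = 6 + 40
    cap = value
    for a in w:
        handle(w)
        if 17 > items >= 25:
            continue
    value = cap * (items - value)
    return value

7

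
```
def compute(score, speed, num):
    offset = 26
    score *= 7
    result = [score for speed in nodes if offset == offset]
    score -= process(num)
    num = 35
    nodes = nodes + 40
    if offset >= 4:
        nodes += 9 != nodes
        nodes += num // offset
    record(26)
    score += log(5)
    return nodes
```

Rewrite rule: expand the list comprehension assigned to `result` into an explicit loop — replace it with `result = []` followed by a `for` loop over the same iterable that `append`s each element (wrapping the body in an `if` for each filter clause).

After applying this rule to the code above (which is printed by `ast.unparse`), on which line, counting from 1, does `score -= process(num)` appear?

8

Transformed code:
def compute(score, speed, num):
    offset = 26
    score *= 7
    result = []
    for speed in nodes:
        if offset == offset:
            result.append(score)
    score -= process(num)
    num = 35
    nodes = nodes + 40
    if offset >= 4:
        nodes += 9 != nodes
        nodes += num // offset
    record(26)
    score += log(5)
    return nodes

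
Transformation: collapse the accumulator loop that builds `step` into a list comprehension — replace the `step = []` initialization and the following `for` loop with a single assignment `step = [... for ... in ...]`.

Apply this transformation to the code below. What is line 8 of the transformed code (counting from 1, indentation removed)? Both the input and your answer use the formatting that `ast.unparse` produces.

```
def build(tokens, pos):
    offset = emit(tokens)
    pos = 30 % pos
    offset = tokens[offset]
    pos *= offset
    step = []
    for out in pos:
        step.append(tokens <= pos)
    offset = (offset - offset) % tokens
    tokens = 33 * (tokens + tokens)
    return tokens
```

Transformed code:
def build(tokens, pos):
    offset = emit(tokens)
    pos = 30 % pos
    offset = tokens[offset]
    pos *= offset
    step = [tokens <= pos for out in pos]
    offset = (offset - offset) % tokens
    tokens = 33 * (tokens + tokens)
    return tokens

tokens = 33 * (tokens + tokens)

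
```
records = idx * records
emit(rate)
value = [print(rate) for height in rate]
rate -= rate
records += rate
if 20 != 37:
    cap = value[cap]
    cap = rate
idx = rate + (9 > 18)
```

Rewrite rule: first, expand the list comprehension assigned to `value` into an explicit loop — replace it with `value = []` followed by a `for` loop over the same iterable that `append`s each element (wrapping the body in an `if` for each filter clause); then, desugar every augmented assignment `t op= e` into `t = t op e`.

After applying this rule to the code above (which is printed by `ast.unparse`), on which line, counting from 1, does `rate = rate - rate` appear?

6

Transformed code:
records = idx * records
emit(rate)
value = []
for height in rate:
    value.append(print(rate))
rate = rate - rate
records = records + rate
if 20 != 37:
    cap = value[cap]
    cap = rate
idx = rate + (9 > 18)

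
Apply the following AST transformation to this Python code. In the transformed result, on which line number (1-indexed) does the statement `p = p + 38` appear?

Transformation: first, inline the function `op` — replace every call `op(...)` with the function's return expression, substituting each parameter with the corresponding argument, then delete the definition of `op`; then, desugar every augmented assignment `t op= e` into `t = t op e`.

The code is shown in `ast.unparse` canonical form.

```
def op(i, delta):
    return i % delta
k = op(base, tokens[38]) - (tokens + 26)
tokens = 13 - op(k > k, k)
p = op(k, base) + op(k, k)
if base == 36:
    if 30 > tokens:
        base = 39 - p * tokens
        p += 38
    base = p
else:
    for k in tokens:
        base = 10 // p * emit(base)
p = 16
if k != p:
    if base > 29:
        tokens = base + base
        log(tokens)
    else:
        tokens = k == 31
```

Transformed code:
k = base % tokens[38] - (tokens + 26)
tokens = 13 - (k > k) % k
p = k % base + k % k
if base == 36:
    if 30 > tokens:
        base = 39 - p * tokens
        p = p + 38
    base = p
else:
    for k in tokens:
        base = 10 // p * emit(base)
p = 16
if k != p:
    if base > 29:
        tokens = base + base
        log(tokens)
    else:
        tokens = k == 31

7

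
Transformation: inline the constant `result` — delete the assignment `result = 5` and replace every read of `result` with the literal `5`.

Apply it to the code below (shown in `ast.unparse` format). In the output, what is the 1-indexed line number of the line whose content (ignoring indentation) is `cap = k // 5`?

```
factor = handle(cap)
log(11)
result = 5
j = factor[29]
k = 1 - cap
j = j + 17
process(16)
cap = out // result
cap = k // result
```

8

Transformed code:
factor = handle(cap)
log(11)
j = factor[29]
k = 1 - cap
j = j + 17
process(16)
cap = out // 5
cap = k // 5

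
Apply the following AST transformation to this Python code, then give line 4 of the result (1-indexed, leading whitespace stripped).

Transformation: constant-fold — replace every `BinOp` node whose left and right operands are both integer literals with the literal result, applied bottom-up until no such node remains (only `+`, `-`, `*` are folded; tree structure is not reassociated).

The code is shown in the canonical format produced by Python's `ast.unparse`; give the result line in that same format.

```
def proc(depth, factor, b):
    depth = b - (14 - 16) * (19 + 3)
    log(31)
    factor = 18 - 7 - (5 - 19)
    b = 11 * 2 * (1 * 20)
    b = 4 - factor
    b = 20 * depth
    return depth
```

factor = 25

Transformed code:
def proc(depth, factor, b):
    depth = b - -44
    log(31)
    factor = 25
    b = 440
    b = 4 - factor
    b = 20 * depth
    return depth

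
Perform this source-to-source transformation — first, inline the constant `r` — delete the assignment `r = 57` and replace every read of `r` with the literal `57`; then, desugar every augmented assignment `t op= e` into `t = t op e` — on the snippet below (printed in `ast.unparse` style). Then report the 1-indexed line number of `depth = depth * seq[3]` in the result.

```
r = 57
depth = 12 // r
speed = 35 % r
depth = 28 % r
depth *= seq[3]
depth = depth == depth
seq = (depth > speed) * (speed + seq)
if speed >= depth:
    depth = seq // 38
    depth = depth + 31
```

4

Transformed code:
depth = 12 // 57
speed = 35 % 57
depth = 28 % 57
depth = depth * seq[3]
depth = depth == depth
seq = (depth > speed) * (speed + seq)
if speed >= depth:
    depth = seq // 38
    depth = depth + 31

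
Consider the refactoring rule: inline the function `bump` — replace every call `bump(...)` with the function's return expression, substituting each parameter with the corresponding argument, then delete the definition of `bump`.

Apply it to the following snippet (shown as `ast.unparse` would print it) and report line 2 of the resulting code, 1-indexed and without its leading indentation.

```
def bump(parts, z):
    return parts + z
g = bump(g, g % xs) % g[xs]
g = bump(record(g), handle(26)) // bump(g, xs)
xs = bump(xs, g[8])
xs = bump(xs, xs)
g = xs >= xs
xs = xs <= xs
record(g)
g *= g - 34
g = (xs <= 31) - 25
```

g = (record(g) + handle(26)) // (g + xs)

Transformed code:
g = (g + g % xs) % g[xs]
g = (record(g) + handle(26)) // (g + xs)
xs = xs + g[8]
xs = xs + xs
g = xs >= xs
xs = xs <= xs
record(g)
g *= g - 34
g = (xs <= 31) - 25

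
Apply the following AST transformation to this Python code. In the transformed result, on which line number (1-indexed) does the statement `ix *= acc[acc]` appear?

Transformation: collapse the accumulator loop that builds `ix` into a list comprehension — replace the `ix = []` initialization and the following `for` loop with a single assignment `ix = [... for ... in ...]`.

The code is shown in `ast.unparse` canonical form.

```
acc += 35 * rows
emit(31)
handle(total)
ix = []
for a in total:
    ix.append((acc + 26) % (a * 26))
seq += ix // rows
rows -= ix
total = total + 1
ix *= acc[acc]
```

8

Transformed code:
acc += 35 * rows
emit(31)
handle(total)
ix = [(acc + 26) % (a * 26) for a in total]
seq += ix // rows
rows -= ix
total = total + 1
ix *= acc[acc]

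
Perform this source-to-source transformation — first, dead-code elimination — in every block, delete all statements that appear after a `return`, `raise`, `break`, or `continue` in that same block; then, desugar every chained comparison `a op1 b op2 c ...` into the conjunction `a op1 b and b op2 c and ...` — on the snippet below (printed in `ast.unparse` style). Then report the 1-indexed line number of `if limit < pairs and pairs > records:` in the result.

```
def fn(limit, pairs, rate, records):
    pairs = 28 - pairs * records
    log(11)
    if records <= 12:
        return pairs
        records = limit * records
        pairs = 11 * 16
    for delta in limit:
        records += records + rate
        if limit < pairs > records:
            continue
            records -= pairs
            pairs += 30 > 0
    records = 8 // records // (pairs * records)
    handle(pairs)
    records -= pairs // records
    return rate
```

Transformed code:
def fn(limit, pairs, rate, records):
    pairs = 28 - pairs * records
    log(11)
    if records <= 12:
        return pairs
    for delta in limit:
        records += records + rate
        if limit < pairs and pairs > records:
            continue
    records = 8 // records // (pairs * records)
    handle(pairs)
    records -= pairs // records
    return rate

8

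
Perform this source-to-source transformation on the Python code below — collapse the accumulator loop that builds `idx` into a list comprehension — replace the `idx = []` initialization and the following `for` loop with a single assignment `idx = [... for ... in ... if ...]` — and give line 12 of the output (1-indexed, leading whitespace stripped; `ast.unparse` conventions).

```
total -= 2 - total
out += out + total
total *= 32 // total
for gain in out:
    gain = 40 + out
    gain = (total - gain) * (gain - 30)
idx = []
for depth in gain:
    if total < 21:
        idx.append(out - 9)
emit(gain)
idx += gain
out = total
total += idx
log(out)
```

Transformed code:
total -= 2 - total
out += out + total
total *= 32 // total
for gain in out:
    gain = 40 + out
    gain = (total - gain) * (gain - 30)
idx = [out - 9 for depth in gain if total < 21]
emit(gain)
idx += gain
out = total
total += idx
log(out)

log(out)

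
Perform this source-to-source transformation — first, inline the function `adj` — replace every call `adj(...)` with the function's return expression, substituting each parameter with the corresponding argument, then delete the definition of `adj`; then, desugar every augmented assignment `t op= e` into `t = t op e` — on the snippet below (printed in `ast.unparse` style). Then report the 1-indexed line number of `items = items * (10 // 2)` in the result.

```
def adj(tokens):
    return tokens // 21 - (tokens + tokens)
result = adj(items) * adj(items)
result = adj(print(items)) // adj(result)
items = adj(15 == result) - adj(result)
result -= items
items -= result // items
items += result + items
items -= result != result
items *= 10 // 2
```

8

Transformed code:
result = (items // 21 - (items + items)) * (items // 21 - (items + items))
result = (print(items) // 21 - (print(items) + print(items))) // (result // 21 - (result + result))
items = (15 == result) // 21 - ((15 == result) + (15 == result)) - (result // 21 - (result + result))
result = result - items
items = items - result // items
items = items + (result + items)
items = items - (result != result)
items = items * (10 // 2)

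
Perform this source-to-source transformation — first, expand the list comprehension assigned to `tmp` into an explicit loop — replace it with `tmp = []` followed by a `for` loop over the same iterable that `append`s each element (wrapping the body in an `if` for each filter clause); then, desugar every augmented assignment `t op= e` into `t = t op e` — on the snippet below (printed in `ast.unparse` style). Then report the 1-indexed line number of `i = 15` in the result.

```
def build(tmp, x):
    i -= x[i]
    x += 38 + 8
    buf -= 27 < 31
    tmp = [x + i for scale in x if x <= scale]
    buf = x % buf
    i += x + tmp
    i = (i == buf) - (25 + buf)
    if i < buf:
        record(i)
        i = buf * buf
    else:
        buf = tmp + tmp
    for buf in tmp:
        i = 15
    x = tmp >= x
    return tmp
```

18

Transformed code:
def build(tmp, x):
    i = i - x[i]
    x = x + (38 + 8)
    buf = buf - (27 < 31)
    tmp = []
    for scale in x:
        if x <= scale:
            tmp.append(x + i)
    buf = x % buf
    i = i + (x + tmp)
    i = (i == buf) - (25 + buf)
    if i < buf:
        record(i)
        i = buf * buf
    else:
        buf = tmp + tmp
    for buf in tmp:
        i = 15
    x = tmp >= x
    return tmp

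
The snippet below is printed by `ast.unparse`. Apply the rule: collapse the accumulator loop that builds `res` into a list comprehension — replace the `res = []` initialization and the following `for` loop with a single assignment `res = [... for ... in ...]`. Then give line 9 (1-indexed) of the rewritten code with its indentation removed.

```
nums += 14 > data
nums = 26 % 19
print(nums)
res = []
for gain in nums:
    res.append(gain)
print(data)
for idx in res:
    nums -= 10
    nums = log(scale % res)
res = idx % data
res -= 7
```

res = idx % data

Transformed code:
nums += 14 > data
nums = 26 % 19
print(nums)
res = [gain for gain in nums]
print(data)
for idx in res:
    nums -= 10
    nums = log(scale % res)
res = idx % data
res -= 7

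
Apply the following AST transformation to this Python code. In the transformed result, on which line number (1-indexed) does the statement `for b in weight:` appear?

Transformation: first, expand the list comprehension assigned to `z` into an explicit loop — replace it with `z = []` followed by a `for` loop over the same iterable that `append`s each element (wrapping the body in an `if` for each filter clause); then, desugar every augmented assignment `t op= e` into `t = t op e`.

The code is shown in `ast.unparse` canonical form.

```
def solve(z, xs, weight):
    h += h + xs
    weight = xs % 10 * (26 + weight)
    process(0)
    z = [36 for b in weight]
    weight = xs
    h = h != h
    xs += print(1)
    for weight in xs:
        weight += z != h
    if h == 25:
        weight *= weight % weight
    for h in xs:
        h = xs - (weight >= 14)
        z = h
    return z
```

Transformed code:
def solve(z, xs, weight):
    h = h + (h + xs)
    weight = xs % 10 * (26 + weight)
    process(0)
    z = []
    for b in weight:
        z.append(36)
    weight = xs
    h = h != h
    xs = xs + print(1)
    for weight in xs:
        weight = weight + (z != h)
    if h == 25:
        weight = weight * (weight % weight)
    for h in xs:
        h = xs - (weight >= 14)
        z = h
    return z

6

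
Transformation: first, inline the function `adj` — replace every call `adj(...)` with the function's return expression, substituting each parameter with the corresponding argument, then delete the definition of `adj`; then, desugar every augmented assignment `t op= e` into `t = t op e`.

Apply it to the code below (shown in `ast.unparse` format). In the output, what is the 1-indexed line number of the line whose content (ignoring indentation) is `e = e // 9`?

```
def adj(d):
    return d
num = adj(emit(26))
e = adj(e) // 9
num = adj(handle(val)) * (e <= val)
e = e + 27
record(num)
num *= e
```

Transformed code:
num = emit(26)
e = e // 9
num = handle(val) * (e <= val)
e = e + 27
record(num)
num = num * e

2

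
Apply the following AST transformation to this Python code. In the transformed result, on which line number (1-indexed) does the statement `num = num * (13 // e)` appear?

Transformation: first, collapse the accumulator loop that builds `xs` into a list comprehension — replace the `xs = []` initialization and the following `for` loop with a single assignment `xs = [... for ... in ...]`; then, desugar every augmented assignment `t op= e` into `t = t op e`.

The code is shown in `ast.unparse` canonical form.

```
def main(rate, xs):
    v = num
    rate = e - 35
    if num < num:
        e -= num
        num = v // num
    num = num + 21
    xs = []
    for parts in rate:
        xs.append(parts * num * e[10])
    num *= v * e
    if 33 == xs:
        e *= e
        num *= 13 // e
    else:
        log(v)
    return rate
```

12

Transformed code:
def main(rate, xs):
    v = num
    rate = e - 35
    if num < num:
        e = e - num
        num = v // num
    num = num + 21
    xs = [parts * num * e[10] for parts in rate]
    num = num * (v * e)
    if 33 == xs:
        e = e * e
        num = num * (13 // e)
    else:
        log(v)
    return rate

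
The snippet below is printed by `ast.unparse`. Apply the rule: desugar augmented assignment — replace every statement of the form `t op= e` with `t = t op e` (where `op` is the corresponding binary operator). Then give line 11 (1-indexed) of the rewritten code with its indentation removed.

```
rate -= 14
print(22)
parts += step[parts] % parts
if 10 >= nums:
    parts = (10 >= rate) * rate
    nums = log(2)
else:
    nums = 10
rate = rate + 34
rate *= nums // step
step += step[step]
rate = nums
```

Transformed code:
rate = rate - 14
print(22)
parts = parts + step[parts] % parts
if 10 >= nums:
    parts = (10 >= rate) * rate
    nums = log(2)
else:
    nums = 10
rate = rate + 34
rate = rate * (nums // step)
step = step + step[step]
rate = nums

step = step + step[step]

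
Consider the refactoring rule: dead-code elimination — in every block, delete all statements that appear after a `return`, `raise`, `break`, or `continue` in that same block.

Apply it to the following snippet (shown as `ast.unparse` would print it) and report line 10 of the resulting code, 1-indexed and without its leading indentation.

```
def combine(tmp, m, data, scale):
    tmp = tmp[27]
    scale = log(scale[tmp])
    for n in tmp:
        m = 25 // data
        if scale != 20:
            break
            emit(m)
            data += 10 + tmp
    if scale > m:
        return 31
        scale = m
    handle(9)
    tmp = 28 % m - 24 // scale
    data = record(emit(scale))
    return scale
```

Transformed code:
def combine(tmp, m, data, scale):
    tmp = tmp[27]
    scale = log(scale[tmp])
    for n in tmp:
        m = 25 // data
        if scale != 20:
            break
    if scale > m:
        return 31
    handle(9)
    tmp = 28 % m - 24 // scale
    data = record(emit(scale))
    return scale

handle(9)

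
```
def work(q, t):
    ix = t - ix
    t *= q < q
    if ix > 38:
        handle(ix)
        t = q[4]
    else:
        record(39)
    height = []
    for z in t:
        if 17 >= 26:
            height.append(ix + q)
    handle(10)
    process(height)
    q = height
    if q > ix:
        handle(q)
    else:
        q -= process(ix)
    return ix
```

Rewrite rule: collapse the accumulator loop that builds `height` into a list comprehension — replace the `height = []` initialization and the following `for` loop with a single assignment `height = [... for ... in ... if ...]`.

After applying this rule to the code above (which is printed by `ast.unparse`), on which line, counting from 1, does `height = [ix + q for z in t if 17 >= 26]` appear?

9

Transformed code:
def work(q, t):
    ix = t - ix
    t *= q < q
    if ix > 38:
        handle(ix)
        t = q[4]
    else:
        record(39)
    height = [ix + q for z in t if 17 >= 26]
    handle(10)
    process(height)
    q = height
    if q > ix:
        handle(q)
    else:
        q -= process(ix)
    return ix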